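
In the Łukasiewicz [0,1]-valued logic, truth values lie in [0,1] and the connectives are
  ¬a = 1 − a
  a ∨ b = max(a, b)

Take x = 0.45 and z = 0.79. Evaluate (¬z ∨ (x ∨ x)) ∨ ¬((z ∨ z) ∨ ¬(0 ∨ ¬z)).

¬z = 1 − 0.79 = 0.21
x ∨ x = max(0.45, 0.45) = 0.45
¬z ∨ (x ∨ x) = max(0.21, 0.45) = 0.45
z ∨ z = max(0.79, 0.79) = 0.79
0 ∨ ¬z = max(0.00, 0.21) = 0.21
¬(0 ∨ ¬z) = 1 − 0.21 = 0.79
(z ∨ z) ∨ ¬(0 ∨ ¬z) = max(0.79, 0.79) = 0.79
¬((z ∨ z) ∨ ¬(0 ∨ ¬z)) = 1 − 0.79 = 0.21
(¬z ∨ (x ∨ x)) ∨ ¬((z ∨ z) ∨ ¬(0 ∨ ¬z)) = max(0.45, 0.21) = 0.45

0.45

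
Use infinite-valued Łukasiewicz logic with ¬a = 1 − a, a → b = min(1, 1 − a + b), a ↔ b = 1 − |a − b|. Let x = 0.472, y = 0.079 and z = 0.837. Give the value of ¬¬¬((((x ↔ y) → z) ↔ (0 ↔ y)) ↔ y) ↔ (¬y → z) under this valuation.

0.926

x ↔ y = 1 − |0.472 − 0.079| = 1 − 0.393 = 0.607
(x ↔ y) → z = min(1, 1 − 0.607 + 0.837) = min(1, 1.230) = 1.000
0 ↔ y = 1 − |0.000 − 0.079| = 1 − 0.079 = 0.921
((x ↔ y) → z) ↔ (0 ↔ y) = 1 − |1.000 − 0.921| = 1 − 0.079 = 0.921
(((x ↔ y) → z) ↔ (0 ↔ y)) ↔ y = 1 − |0.921 − 0.079| = 1 − 0.842 = 0.158
¬((((x ↔ y) → z) ↔ (0 ↔ y)) ↔ y) = 1 − 0.158 = 0.842
¬¬((((x ↔ y) → z) ↔ (0 ↔ y)) ↔ y) = 1 − 0.842 = 0.158
¬¬¬((((x ↔ y) → z) ↔ (0 ↔ y)) ↔ y) = 1 − 0.158 = 0.842
¬y = 1 − 0.079 = 0.921
¬y → z = min(1, 1 − 0.921 + 0.837) = min(1, 0.916) = 0.916
¬¬¬((((x ↔ y) → z) ↔ (0 ↔ y)) ↔ y) ↔ (¬y → z) = 1 − |0.842 − 0.916| = 1 − 0.074 = 0.926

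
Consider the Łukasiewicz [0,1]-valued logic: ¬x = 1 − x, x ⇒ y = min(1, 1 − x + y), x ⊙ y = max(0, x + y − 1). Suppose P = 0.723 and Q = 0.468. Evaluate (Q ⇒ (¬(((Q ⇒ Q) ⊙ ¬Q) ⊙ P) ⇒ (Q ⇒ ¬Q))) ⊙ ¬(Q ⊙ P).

Q ⇒ Q = min(1, 1 − 0.468 + 0.468) = min(1, 1.000) = 1.000
¬Q = 1 − 0.468 = 0.532
(Q ⇒ Q) ⊙ ¬Q = max(0, 1.000 + 0.532 − 1) = max(0, 0.532) = 0.532
((Q ⇒ Q) ⊙ ¬Q) ⊙ P = max(0, 0.532 + 0.723 − 1) = max(0, 0.255) = 0.255
¬(((Q ⇒ Q) ⊙ ¬Q) ⊙ P) = 1 − 0.255 = 0.745
Q ⇒ ¬Q = min(1, 1 − 0.468 + 0.532) = min(1, 1.064) = 1.000
¬(((Q ⇒ Q) ⊙ ¬Q) ⊙ P) ⇒ (Q ⇒ ¬Q) = min(1, 1 − 0.745 + 1.000) = min(1, 1.255) = 1.000
Q ⇒ (¬(((Q ⇒ Q) ⊙ ¬Q) ⊙ P) ⇒ (Q ⇒ ¬Q)) = min(1, 1 − 0.468 + 1.000) = min(1, 1.532) = 1.000
Q ⊙ P = max(0, 0.468 + 0.723 − 1) = max(0, 0.191) = 0.191
¬(Q ⊙ P) = 1 − 0.191 = 0.809
(Q ⇒ (¬(((Q ⇒ Q) ⊙ ¬Q) ⊙ P) ⇒ (Q ⇒ ¬Q))) ⊙ ¬(Q ⊙ P) = max(0, 1.000 + 0.809 − 1) = max(0, 0.809) = 0.809

0.809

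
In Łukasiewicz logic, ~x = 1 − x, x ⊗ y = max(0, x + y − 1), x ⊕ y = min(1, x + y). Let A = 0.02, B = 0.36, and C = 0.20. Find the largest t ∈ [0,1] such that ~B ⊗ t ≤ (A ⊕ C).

0.58

~B = 1 − 0.36 = 0.64
So the left factor is ~B = 0.64.
A ⊕ C = min(1, 0.02 + 0.20) = min(1, 0.22) = 0.22
So the right-hand bound is A ⊕ C = 0.22.
The residuum of the Łukasiewicz t-norm gives the supremum: min(1, 1 − 0.64 + 0.22).
1 − 0.64 + 0.22 = 0.58, so t = min(1, 0.58) = 0.58.
Check: 0.64 ⊗ 0.58 = max(0, 0.22) = 0.22 ≤ 0.22.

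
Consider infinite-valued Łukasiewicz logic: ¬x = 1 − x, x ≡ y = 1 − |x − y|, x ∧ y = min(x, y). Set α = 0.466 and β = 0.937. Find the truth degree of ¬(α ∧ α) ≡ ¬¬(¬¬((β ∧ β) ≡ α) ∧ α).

0.932

α ∧ α = min(0.466, 0.466) = 0.466
¬(α ∧ α) = 1 − 0.466 = 0.534
β ∧ β = min(0.937, 0.937) = 0.937
(β ∧ β) ≡ α = 1 − |0.937 − 0.466| = 1 − 0.471 = 0.529
¬((β ∧ β) ≡ α) = 1 − 0.529 = 0.471
¬¬((β ∧ β) ≡ α) = 1 − 0.471 = 0.529
¬¬((β ∧ β) ≡ α) ∧ α = min(0.529, 0.466) = 0.466
¬(¬¬((β ∧ β) ≡ α) ∧ α) = 1 − 0.466 = 0.534
¬¬(¬¬((β ∧ β) ≡ α) ∧ α) = 1 − 0.534 = 0.466
¬(α ∧ α) ≡ ¬¬(¬¬((β ∧ β) ≡ α) ∧ α) = 1 − |0.534 − 0.466| = 1 − 0.068 = 0.932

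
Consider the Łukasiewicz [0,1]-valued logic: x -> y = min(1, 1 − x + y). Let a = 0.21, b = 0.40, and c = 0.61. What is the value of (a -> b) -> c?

0.61

a -> b = min(1, 1 − 0.21 + 0.40) = min(1, 1.19) = 1.00
(a -> b) -> c = min(1, 1 − 1.00 + 0.61) = min(1, 0.61) = 0.61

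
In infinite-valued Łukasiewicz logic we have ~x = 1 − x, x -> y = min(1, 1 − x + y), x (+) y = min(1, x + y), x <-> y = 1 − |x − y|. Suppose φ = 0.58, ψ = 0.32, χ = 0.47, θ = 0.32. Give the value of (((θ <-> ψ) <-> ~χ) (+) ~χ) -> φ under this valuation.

θ <-> ψ = 1 − |0.32 − 0.32| = 1 − 0.00 = 1.00
~χ = 1 − 0.47 = 0.53
(θ <-> ψ) <-> ~χ = 1 − |1.00 − 0.53| = 1 − 0.47 = 0.53
((θ <-> ψ) <-> ~χ) (+) ~χ = min(1, 0.53 + 0.53) = min(1, 1.06) = 1.00
(((θ <-> ψ) <-> ~χ) (+) ~χ) -> φ = min(1, 1 − 1.00 + 0.58) = min(1, 0.58) = 0.58

0.58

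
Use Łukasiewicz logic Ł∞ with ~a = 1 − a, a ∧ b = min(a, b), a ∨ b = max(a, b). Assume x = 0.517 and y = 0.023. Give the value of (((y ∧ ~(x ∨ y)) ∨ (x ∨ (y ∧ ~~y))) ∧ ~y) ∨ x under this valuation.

x ∨ y = max(0.517, 0.023) = 0.517
~(x ∨ y) = 1 − 0.517 = 0.483
y ∧ ~(x ∨ y) = min(0.023, 0.483) = 0.023
~y = 1 − 0.023 = 0.977
~~y = 1 − 0.977 = 0.023
y ∧ ~~y = min(0.023, 0.023) = 0.023
x ∨ (y ∧ ~~y) = max(0.517, 0.023) = 0.517
(y ∧ ~(x ∨ y)) ∨ (x ∨ (y ∧ ~~y)) = max(0.023, 0.517) = 0.517
((y ∧ ~(x ∨ y)) ∨ (x ∨ (y ∧ ~~y))) ∧ ~y = min(0.517, 0.977) = 0.517
(((y ∧ ~(x ∨ y)) ∨ (x ∨ (y ∧ ~~y))) ∧ ~y) ∨ x = max(0.517, 0.517) = 0.517

0.517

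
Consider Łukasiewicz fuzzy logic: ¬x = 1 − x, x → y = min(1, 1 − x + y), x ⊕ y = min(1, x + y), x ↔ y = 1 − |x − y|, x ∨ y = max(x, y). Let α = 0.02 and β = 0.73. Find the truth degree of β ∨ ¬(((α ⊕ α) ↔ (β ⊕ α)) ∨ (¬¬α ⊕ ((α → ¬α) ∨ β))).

α ⊕ α = min(1, 0.02 + 0.02) = min(1, 0.04) = 0.04
β ⊕ α = min(1, 0.73 + 0.02) = min(1, 0.75) = 0.75
(α ⊕ α) ↔ (β ⊕ α) = 1 − |0.04 − 0.75| = 1 − 0.71 = 0.29
¬α = 1 − 0.02 = 0.98
¬¬α = 1 − 0.98 = 0.02
α → ¬α = min(1, 1 − 0.02 + 0.98) = min(1, 1.96) = 1.00
(α → ¬α) ∨ β = max(1.00, 0.73) = 1.00
¬¬α ⊕ ((α → ¬α) ∨ β) = min(1, 0.02 + 1.00) = min(1, 1.02) = 1.00
((α ⊕ α) ↔ (β ⊕ α)) ∨ (¬¬α ⊕ ((α → ¬α) ∨ β)) = max(0.29, 1.00) = 1.00
¬(((α ⊕ α) ↔ (β ⊕ α)) ∨ (¬¬α ⊕ ((α → ¬α) ∨ β))) = 1 − 1.00 = 0.00
β ∨ ¬(((α ⊕ α) ↔ (β ⊕ α)) ∨ (¬¬α ⊕ ((α → ¬α) ∨ β))) = max(0.73, 0.00) = 0.73

0.73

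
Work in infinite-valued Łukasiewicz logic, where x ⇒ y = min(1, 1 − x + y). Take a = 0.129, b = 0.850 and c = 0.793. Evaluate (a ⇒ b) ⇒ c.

a ⇒ b = min(1, 1 − 0.129 + 0.850) = min(1, 1.721) = 1.000
(a ⇒ b) ⇒ c = min(1, 1 − 1.000 + 0.793) = min(1, 0.793) = 0.793

0.793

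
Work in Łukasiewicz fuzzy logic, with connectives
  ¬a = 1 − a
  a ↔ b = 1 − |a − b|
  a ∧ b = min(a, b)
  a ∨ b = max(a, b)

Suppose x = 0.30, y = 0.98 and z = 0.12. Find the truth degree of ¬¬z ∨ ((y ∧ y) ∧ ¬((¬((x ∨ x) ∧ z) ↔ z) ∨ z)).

¬z = 1 − 0.12 = 0.88
¬¬z = 1 − 0.88 = 0.12
y ∧ y = min(0.98, 0.98) = 0.98
x ∨ x = max(0.30, 0.30) = 0.30
(x ∨ x) ∧ z = min(0.30, 0.12) = 0.12
¬((x ∨ x) ∧ z) = 1 − 0.12 = 0.88
¬((x ∨ x) ∧ z) ↔ z = 1 − |0.88 − 0.12| = 1 − 0.76 = 0.24
(¬((x ∨ x) ∧ z) ↔ z) ∨ z = max(0.24, 0.12) = 0.24
¬((¬((x ∨ x) ∧ z) ↔ z) ∨ z) = 1 − 0.24 = 0.76
(y ∧ y) ∧ ¬((¬((x ∨ x) ∧ z) ↔ z) ∨ z) = min(0.98, 0.76) = 0.76
¬¬z ∨ ((y ∧ y) ∧ ¬((¬((x ∨ x) ∧ z) ↔ z) ∨ z)) = max(0.12, 0.76) = 0.76

0.76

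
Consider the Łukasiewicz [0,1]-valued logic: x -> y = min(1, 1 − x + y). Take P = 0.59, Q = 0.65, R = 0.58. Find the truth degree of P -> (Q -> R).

1.00

Q -> R = min(1, 1 − 0.65 + 0.58) = min(1, 0.93) = 0.93
P -> (Q -> R) = min(1, 1 − 0.59 + 0.93) = min(1, 1.34) = 1.00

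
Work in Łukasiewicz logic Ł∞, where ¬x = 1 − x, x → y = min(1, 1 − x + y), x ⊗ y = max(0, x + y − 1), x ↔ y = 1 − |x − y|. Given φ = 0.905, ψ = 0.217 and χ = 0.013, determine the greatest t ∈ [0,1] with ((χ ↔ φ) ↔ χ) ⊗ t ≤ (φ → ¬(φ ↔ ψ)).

0.878

χ ↔ φ = 1 − |0.013 − 0.905| = 1 − 0.892 = 0.108
(χ ↔ φ) ↔ χ = 1 − |0.108 − 0.013| = 1 − 0.095 = 0.905
So the left factor is (χ ↔ φ) ↔ χ = 0.905.
φ ↔ ψ = 1 − |0.905 − 0.217| = 1 − 0.688 = 0.312
¬(φ ↔ ψ) = 1 − 0.312 = 0.688
φ → ¬(φ ↔ ψ) = min(1, 1 − 0.905 + 0.688) = min(1, 0.783) = 0.783
So the right-hand bound is φ → ¬(φ ↔ ψ) = 0.783.
The residuum of the Łukasiewicz t-norm gives the supremum: min(1, 1 − 0.905 + 0.783).
1 − 0.905 + 0.783 = 0.878, so t = min(1, 0.878) = 0.878.
Check: 0.905 ⊗ 0.878 = max(0, 0.783) = 0.783 ≤ 0.783.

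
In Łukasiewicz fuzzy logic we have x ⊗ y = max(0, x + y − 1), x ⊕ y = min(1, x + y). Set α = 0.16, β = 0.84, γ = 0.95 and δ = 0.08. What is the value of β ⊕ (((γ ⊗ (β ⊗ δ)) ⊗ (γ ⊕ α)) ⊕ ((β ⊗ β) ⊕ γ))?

1.00

β ⊗ δ = max(0, 0.84 + 0.08 − 1) = max(0, -0.08) = 0.00
γ ⊗ (β ⊗ δ) = max(0, 0.95 + 0.00 − 1) = max(0, -0.05) = 0.00
γ ⊕ α = min(1, 0.95 + 0.16) = min(1, 1.11) = 1.00
(γ ⊗ (β ⊗ δ)) ⊗ (γ ⊕ α) = max(0, 0.00 + 1.00 − 1) = max(0, 0.00) = 0.00
β ⊗ β = max(0, 0.84 + 0.84 − 1) = max(0, 0.68) = 0.68
(β ⊗ β) ⊕ γ = min(1, 0.68 + 0.95) = min(1, 1.63) = 1.00
((γ ⊗ (β ⊗ δ)) ⊗ (γ ⊕ α)) ⊕ ((β ⊗ β) ⊕ γ) = min(1, 0.00 + 1.00) = min(1, 1.00) = 1.00
β ⊕ (((γ ⊗ (β ⊗ δ)) ⊗ (γ ⊕ α)) ⊕ ((β ⊗ β) ⊕ γ)) = min(1, 0.84 + 1.00) = min(1, 1.84) = 1.00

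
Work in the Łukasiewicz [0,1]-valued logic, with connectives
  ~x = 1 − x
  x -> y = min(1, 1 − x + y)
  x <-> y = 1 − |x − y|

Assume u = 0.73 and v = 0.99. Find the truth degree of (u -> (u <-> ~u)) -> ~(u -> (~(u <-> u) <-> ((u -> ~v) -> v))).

0.92

~u = 1 − 0.73 = 0.27
u <-> ~u = 1 − |0.73 − 0.27| = 1 − 0.46 = 0.54
u -> (u <-> ~u) = min(1, 1 − 0.73 + 0.54) = min(1, 0.81) = 0.81
u <-> u = 1 − |0.73 − 0.73| = 1 − 0.00 = 1.00
~(u <-> u) = 1 − 1.00 = 0.00
~v = 1 − 0.99 = 0.01
u -> ~v = min(1, 1 − 0.73 + 0.01) = min(1, 0.28) = 0.28
(u -> ~v) -> v = min(1, 1 − 0.28 + 0.99) = min(1, 1.71) = 1.00
~(u <-> u) <-> ((u -> ~v) -> v) = 1 − |0.00 − 1.00| = 1 − 1.00 = 0.00
u -> (~(u <-> u) <-> ((u -> ~v) -> v)) = min(1, 1 − 0.73 + 0.00) = min(1, 0.27) = 0.27
~(u -> (~(u <-> u) <-> ((u -> ~v) -> v))) = 1 − 0.27 = 0.73
(u -> (u <-> ~u)) -> ~(u -> (~(u <-> u) <-> ((u -> ~v) -> v))) = min(1, 1 − 0.81 + 0.73) = min(1, 0.92) = 0.92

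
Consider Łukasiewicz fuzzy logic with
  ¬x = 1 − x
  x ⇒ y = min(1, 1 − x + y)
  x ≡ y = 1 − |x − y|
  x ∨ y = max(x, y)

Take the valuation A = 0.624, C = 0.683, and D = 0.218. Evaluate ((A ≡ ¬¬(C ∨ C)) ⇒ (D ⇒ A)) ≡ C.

0.683

C ∨ C = max(0.683, 0.683) = 0.683
¬(C ∨ C) = 1 − 0.683 = 0.317
¬¬(C ∨ C) = 1 − 0.317 = 0.683
A ≡ ¬¬(C ∨ C) = 1 − |0.624 − 0.683| = 1 − 0.059 = 0.941
D ⇒ A = min(1, 1 − 0.218 + 0.624) = min(1, 1.406) = 1.000
(A ≡ ¬¬(C ∨ C)) ⇒ (D ⇒ A) = min(1, 1 − 0.941 + 1.000) = min(1, 1.059) = 1.000
((A ≡ ¬¬(C ∨ C)) ⇒ (D ⇒ A)) ≡ C = 1 − |1.000 − 0.683| = 1 − 0.317 = 0.683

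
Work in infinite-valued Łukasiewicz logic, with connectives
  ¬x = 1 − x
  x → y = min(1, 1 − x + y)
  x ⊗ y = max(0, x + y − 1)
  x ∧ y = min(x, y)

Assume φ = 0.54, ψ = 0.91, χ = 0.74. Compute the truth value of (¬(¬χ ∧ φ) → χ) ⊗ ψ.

¬χ = 1 − 0.74 = 0.26
¬χ ∧ φ = min(0.26, 0.54) = 0.26
¬(¬χ ∧ φ) = 1 − 0.26 = 0.74
¬(¬χ ∧ φ) → χ = min(1, 1 − 0.74 + 0.74) = min(1, 1.00) = 1.00
(¬(¬χ ∧ φ) → χ) ⊗ ψ = max(0, 1.00 + 0.91 − 1) = max(0, 0.91) = 0.91

0.91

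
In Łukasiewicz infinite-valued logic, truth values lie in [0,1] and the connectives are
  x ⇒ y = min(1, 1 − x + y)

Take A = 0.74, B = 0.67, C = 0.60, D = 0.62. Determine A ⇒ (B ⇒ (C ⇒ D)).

C ⇒ D = min(1, 1 − 0.60 + 0.62) = min(1, 1.02) = 1.00
B ⇒ (C ⇒ D) = min(1, 1 − 0.67 + 1.00) = min(1, 1.33) = 1.00
A ⇒ (B ⇒ (C ⇒ D)) = min(1, 1 − 0.74 + 1.00) = min(1, 1.26) = 1.00

1.00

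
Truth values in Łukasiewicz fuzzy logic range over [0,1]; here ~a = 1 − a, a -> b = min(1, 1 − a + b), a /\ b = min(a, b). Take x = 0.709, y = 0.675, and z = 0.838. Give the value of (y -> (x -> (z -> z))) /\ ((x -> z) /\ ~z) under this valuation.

0.162

z -> z = min(1, 1 − 0.838 + 0.838) = min(1, 1.000) = 1.000
x -> (z -> z) = min(1, 1 − 0.709 + 1.000) = min(1, 1.291) = 1.000
y -> (x -> (z -> z)) = min(1, 1 − 0.675 + 1.000) = min(1, 1.325) = 1.000
x -> z = min(1, 1 − 0.709 + 0.838) = min(1, 1.129) = 1.000
~z = 1 − 0.838 = 0.162
(x -> z) /\ ~z = min(1.000, 0.162) = 0.162
(y -> (x -> (z -> z))) /\ ((x -> z) /\ ~z) = min(1.000, 0.162) = 0.162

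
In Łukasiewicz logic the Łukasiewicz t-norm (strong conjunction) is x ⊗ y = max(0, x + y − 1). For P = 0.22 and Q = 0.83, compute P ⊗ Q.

0.05

P ⊗ Q = max(0, 0.22 + 0.83 − 1) = max(0, 0.05) = 0.05
For comparison, the Gödel (minimum) t-norm min(x, y) would give 0.22.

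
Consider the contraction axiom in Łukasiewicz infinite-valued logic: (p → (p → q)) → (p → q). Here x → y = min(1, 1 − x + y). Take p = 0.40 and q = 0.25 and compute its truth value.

0.85

p → q = min(1, 1 − 0.40 + 0.25) = min(1, 0.85) = 0.85
p → (p → q) = min(1, 1 − 0.40 + 0.85) = min(1, 1.45) = 1.00
(p → (p → q)) → (p → q) = min(1, 1 − 1.00 + 0.85) = min(1, 0.85) = 0.85
(The value 0.85 < 1 shows this instance is not satisfied; fails in Ł∞ (the t-norm is not idempotent).)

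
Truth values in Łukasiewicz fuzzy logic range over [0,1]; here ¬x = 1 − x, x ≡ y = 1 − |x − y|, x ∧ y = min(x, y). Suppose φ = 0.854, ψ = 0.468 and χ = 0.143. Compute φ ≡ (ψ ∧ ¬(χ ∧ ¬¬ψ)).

¬ψ = 1 − 0.468 = 0.532
¬¬ψ = 1 − 0.532 = 0.468
χ ∧ ¬¬ψ = min(0.143, 0.468) = 0.143
¬(χ ∧ ¬¬ψ) = 1 − 0.143 = 0.857
ψ ∧ ¬(χ ∧ ¬¬ψ) = min(0.468, 0.857) = 0.468
φ ≡ (ψ ∧ ¬(χ ∧ ¬¬ψ)) = 1 − |0.854 − 0.468| = 1 − 0.386 = 0.614

0.614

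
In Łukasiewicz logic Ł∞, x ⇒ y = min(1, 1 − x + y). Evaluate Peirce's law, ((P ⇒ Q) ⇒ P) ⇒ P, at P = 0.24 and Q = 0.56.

1.00

P ⇒ Q = min(1, 1 − 0.24 + 0.56) = min(1, 1.32) = 1.00
(P ⇒ Q) ⇒ P = min(1, 1 − 1.00 + 0.24) = min(1, 0.24) = 0.24
((P ⇒ Q) ⇒ P) ⇒ P = min(1, 1 − 0.24 + 0.24) = min(1, 1.00) = 1.00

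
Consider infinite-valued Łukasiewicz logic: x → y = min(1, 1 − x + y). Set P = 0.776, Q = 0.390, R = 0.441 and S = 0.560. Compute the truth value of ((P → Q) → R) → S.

0.733

P → Q = min(1, 1 − 0.776 + 0.390) = min(1, 0.614) = 0.614
(P → Q) → R = min(1, 1 − 0.614 + 0.441) = min(1, 0.827) = 0.827
((P → Q) → R) → S = min(1, 1 − 0.827 + 0.560) = min(1, 0.733) = 0.733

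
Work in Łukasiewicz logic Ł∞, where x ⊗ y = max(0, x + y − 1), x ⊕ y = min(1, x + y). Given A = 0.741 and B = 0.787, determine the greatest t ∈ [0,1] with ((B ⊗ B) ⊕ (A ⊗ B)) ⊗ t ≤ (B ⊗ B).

B ⊗ B = max(0, 0.787 + 0.787 − 1) = max(0, 0.574) = 0.574
A ⊗ B = max(0, 0.741 + 0.787 − 1) = max(0, 0.528) = 0.528
(B ⊗ B) ⊕ (A ⊗ B) = min(1, 0.574 + 0.528) = min(1, 1.102) = 1.000
So the left factor is (B ⊗ B) ⊕ (A ⊗ B) = 1.000.
So the right-hand bound is B ⊗ B = 0.574.
The residuum of the Łukasiewicz t-norm gives the supremum: min(1, 1 − 1.000 + 0.574).
1 − 1.000 + 0.574 = 0.574, so t = min(1, 0.574) = 0.574.
Check: 1.000 ⊗ 0.574 = max(0, 0.574) = 0.574 ≤ 0.574.

0.574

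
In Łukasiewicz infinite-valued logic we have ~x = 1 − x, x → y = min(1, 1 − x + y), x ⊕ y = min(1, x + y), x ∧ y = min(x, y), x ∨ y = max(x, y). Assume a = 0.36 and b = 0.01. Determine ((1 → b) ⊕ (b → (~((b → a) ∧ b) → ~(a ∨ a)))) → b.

0.01

1 → b = min(1, 1 − 1.00 + 0.01) = min(1, 0.01) = 0.01
b → a = min(1, 1 − 0.01 + 0.36) = min(1, 1.35) = 1.00
(b → a) ∧ b = min(1.00, 0.01) = 0.01
~((b → a) ∧ b) = 1 − 0.01 = 0.99
a ∨ a = max(0.36, 0.36) = 0.36
~(a ∨ a) = 1 − 0.36 = 0.64
~((b → a) ∧ b) → ~(a ∨ a) = min(1, 1 − 0.99 + 0.64) = min(1, 0.65) = 0.65
b → (~((b → a) ∧ b) → ~(a ∨ a)) = min(1, 1 − 0.01 + 0.65) = min(1, 1.64) = 1.00
(1 → b) ⊕ (b → (~((b → a) ∧ b) → ~(a ∨ a))) = min(1, 0.01 + 1.00) = min(1, 1.01) = 1.00
((1 → b) ⊕ (b → (~((b → a) ∧ b) → ~(a ∨ a)))) → b = min(1, 1 − 1.00 + 0.01) = min(1, 0.01) = 0.01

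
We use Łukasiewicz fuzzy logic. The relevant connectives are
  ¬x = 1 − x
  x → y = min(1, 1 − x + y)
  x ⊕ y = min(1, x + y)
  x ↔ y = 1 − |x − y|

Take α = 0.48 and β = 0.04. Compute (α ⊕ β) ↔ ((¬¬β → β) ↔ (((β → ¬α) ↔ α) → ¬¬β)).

0.96

α ⊕ β = min(1, 0.48 + 0.04) = min(1, 0.52) = 0.52
¬β = 1 − 0.04 = 0.96
¬¬β = 1 − 0.96 = 0.04
¬¬β → β = min(1, 1 − 0.04 + 0.04) = min(1, 1.00) = 1.00
¬α = 1 − 0.48 = 0.52
β → ¬α = min(1, 1 − 0.04 + 0.52) = min(1, 1.48) = 1.00
(β → ¬α) ↔ α = 1 − |1.00 − 0.48| = 1 − 0.52 = 0.48
((β → ¬α) ↔ α) → ¬¬β = min(1, 1 − 0.48 + 0.04) = min(1, 0.56) = 0.56
(¬¬β → β) ↔ (((β → ¬α) ↔ α) → ¬¬β) = 1 − |1.00 − 0.56| = 1 − 0.44 = 0.56
(α ⊕ β) ↔ ((¬¬β → β) ↔ (((β → ¬α) ↔ α) → ¬¬β)) = 1 − |0.52 − 0.56| = 1 − 0.04 = 0.96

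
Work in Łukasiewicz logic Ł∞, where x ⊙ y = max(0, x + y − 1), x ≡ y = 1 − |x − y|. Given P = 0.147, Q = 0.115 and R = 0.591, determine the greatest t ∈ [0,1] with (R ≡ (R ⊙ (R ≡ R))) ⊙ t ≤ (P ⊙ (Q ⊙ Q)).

0.000

R ≡ R = 1 − |0.591 − 0.591| = 1 − 0.000 = 1.000
R ⊙ (R ≡ R) = max(0, 0.591 + 1.000 − 1) = max(0, 0.591) = 0.591
R ≡ (R ⊙ (R ≡ R)) = 1 − |0.591 − 0.591| = 1 − 0.000 = 1.000
So the left factor is R ≡ (R ⊙ (R ≡ R)) = 1.000.
Q ⊙ Q = max(0, 0.115 + 0.115 − 1) = max(0, -0.770) = 0.000
P ⊙ (Q ⊙ Q) = max(0, 0.147 + 0.000 − 1) = max(0, -0.853) = 0.000
So the right-hand bound is P ⊙ (Q ⊙ Q) = 0.000.
The residuum of the Łukasiewicz t-norm gives the supremum: min(1, 1 − 1.000 + 0.000).
1 − 1.000 + 0.000 = 0.000, so t = min(1, 0.000) = 0.000.
Check: 1.000 ⊙ 0.000 = max(0, 0.000) = 0.000 ≤ 0.000.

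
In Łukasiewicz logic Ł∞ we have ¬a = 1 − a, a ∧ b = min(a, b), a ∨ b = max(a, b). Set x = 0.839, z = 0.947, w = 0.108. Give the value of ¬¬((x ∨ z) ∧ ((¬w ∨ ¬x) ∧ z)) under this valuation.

x ∨ z = max(0.839, 0.947) = 0.947
¬w = 1 − 0.108 = 0.892
¬x = 1 − 0.839 = 0.161
¬w ∨ ¬x = max(0.892, 0.161) = 0.892
(¬w ∨ ¬x) ∧ z = min(0.892, 0.947) = 0.892
(x ∨ z) ∧ ((¬w ∨ ¬x) ∧ z) = min(0.947, 0.892) = 0.892
¬((x ∨ z) ∧ ((¬w ∨ ¬x) ∧ z)) = 1 − 0.892 = 0.108
¬¬((x ∨ z) ∧ ((¬w ∨ ¬x) ∧ z)) = 1 − 0.108 = 0.892

0.892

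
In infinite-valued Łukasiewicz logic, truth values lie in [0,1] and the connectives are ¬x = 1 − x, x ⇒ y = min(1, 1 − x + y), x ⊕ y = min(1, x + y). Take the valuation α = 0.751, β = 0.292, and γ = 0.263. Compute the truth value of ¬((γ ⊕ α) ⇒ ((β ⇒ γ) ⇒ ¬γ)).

0.234

γ ⊕ α = min(1, 0.263 + 0.751) = min(1, 1.014) = 1.000
β ⇒ γ = min(1, 1 − 0.292 + 0.263) = min(1, 0.971) = 0.971
¬γ = 1 − 0.263 = 0.737
(β ⇒ γ) ⇒ ¬γ = min(1, 1 − 0.971 + 0.737) = min(1, 0.766) = 0.766
(γ ⊕ α) ⇒ ((β ⇒ γ) ⇒ ¬γ) = min(1, 1 − 1.000 + 0.766) = min(1, 0.766) = 0.766
¬((γ ⊕ α) ⇒ ((β ⇒ γ) ⇒ ¬γ)) = 1 − 0.766 = 0.234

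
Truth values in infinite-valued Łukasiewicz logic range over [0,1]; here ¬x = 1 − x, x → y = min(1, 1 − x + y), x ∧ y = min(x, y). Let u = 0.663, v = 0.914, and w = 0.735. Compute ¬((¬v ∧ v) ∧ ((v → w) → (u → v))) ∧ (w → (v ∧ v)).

0.914

¬v = 1 − 0.914 = 0.086
¬v ∧ v = min(0.086, 0.914) = 0.086
v → w = min(1, 1 − 0.914 + 0.735) = min(1, 0.821) = 0.821
u → v = min(1, 1 − 0.663 + 0.914) = min(1, 1.251) = 1.000
(v → w) → (u → v) = min(1, 1 − 0.821 + 1.000) = min(1, 1.179) = 1.000
(¬v ∧ v) ∧ ((v → w) → (u → v)) = min(0.086, 1.000) = 0.086
¬((¬v ∧ v) ∧ ((v → w) → (u → v))) = 1 − 0.086 = 0.914
v ∧ v = min(0.914, 0.914) = 0.914
w → (v ∧ v) = min(1, 1 − 0.735 + 0.914) = min(1, 1.179) = 1.000
¬((¬v ∧ v) ∧ ((v → w) → (u → v))) ∧ (w → (v ∧ v)) = min(0.914, 1.000) = 0.914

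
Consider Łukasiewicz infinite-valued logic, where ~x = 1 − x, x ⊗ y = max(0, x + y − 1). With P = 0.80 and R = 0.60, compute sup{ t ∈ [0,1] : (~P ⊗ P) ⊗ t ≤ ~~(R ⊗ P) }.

~P = 1 − 0.80 = 0.20
~P ⊗ P = max(0, 0.20 + 0.80 − 1) = max(0, 0.00) = 0.00
So the left factor is ~P ⊗ P = 0.00.
R ⊗ P = max(0, 0.60 + 0.80 − 1) = max(0, 0.40) = 0.40
~(R ⊗ P) = 1 − 0.40 = 0.60
~~(R ⊗ P) = 1 − 0.60 = 0.40
So the right-hand bound is ~~(R ⊗ P) = 0.40.
The residuum of the Łukasiewicz t-norm gives the supremum: min(1, 1 − 0.00 + 0.40).
1 − 0.00 + 0.40 = 1.40, so t = min(1, 1.40) = 1.00.
Check: 0.00 ⊗ 1.00 = max(0, 0.00) = 0.00 ≤ 0.40.

1.00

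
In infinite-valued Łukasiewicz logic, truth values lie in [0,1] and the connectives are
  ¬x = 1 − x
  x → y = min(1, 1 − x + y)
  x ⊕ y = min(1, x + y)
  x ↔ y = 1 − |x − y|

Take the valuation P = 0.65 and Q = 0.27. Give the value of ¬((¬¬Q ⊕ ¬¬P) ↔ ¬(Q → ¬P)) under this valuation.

¬Q = 1 − 0.27 = 0.73
¬¬Q = 1 − 0.73 = 0.27
¬P = 1 − 0.65 = 0.35
¬¬P = 1 − 0.35 = 0.65
¬¬Q ⊕ ¬¬P = min(1, 0.27 + 0.65) = min(1, 0.92) = 0.92
Q → ¬P = min(1, 1 − 0.27 + 0.35) = min(1, 1.08) = 1.00
¬(Q → ¬P) = 1 − 1.00 = 0.00
(¬¬Q ⊕ ¬¬P) ↔ ¬(Q → ¬P) = 1 − |0.92 − 0.00| = 1 − 0.92 = 0.08
¬((¬¬Q ⊕ ¬¬P) ↔ ¬(Q → ¬P)) = 1 − 0.08 = 0.92

0.92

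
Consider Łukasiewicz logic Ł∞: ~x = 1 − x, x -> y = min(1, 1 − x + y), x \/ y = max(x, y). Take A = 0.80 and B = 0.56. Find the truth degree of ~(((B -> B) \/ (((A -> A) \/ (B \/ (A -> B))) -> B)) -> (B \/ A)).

0.20

B -> B = min(1, 1 − 0.56 + 0.56) = min(1, 1.00) = 1.00
A -> A = min(1, 1 − 0.80 + 0.80) = min(1, 1.00) = 1.00
A -> B = min(1, 1 − 0.80 + 0.56) = min(1, 0.76) = 0.76
B \/ (A -> B) = max(0.56, 0.76) = 0.76
(A -> A) \/ (B \/ (A -> B)) = max(1.00, 0.76) = 1.00
((A -> A) \/ (B \/ (A -> B))) -> B = min(1, 1 − 1.00 + 0.56) = min(1, 0.56) = 0.56
(B -> B) \/ (((A -> A) \/ (B \/ (A -> B))) -> B) = max(1.00, 0.56) = 1.00
B \/ A = max(0.56, 0.80) = 0.80
((B -> B) \/ (((A -> A) \/ (B \/ (A -> B))) -> B)) -> (B \/ A) = min(1, 1 − 1.00 + 0.80) = min(1, 0.80) = 0.80
~(((B -> B) \/ (((A -> A) \/ (B \/ (A -> B))) -> B)) -> (B \/ A)) = 1 − 0.80 = 0.20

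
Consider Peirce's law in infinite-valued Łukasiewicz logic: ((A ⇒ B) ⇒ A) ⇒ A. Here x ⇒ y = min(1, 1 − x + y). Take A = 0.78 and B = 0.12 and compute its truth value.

0.78

A ⇒ B = min(1, 1 − 0.78 + 0.12) = min(1, 0.34) = 0.34
(A ⇒ B) ⇒ A = min(1, 1 − 0.34 + 0.78) = min(1, 1.44) = 1.00
((A ⇒ B) ⇒ A) ⇒ A = min(1, 1 − 1.00 + 0.78) = min(1, 0.78) = 0.78
(The value 0.78 < 1 shows this instance is not satisfied; not a Ł∞-tautology in general.)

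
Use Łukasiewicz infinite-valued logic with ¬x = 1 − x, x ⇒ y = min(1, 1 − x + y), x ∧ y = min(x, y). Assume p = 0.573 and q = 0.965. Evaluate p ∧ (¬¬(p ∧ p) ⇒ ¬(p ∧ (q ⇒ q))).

0.573

p ∧ p = min(0.573, 0.573) = 0.573
¬(p ∧ p) = 1 − 0.573 = 0.427
¬¬(p ∧ p) = 1 − 0.427 = 0.573
q ⇒ q = min(1, 1 − 0.965 + 0.965) = min(1, 1.000) = 1.000
p ∧ (q ⇒ q) = min(0.573, 1.000) = 0.573
¬(p ∧ (q ⇒ q)) = 1 − 0.573 = 0.427
¬¬(p ∧ p) ⇒ ¬(p ∧ (q ⇒ q)) = min(1, 1 − 0.573 + 0.427) = min(1, 0.854) = 0.854
p ∧ (¬¬(p ∧ p) ⇒ ¬(p ∧ (q ⇒ q))) = min(0.573, 0.854) = 0.573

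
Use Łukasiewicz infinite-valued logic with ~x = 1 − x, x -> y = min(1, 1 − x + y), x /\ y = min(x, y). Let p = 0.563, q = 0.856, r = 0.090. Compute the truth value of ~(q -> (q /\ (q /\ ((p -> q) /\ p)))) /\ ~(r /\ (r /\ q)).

0.293

p -> q = min(1, 1 − 0.563 + 0.856) = min(1, 1.293) = 1.000
(p -> q) /\ p = min(1.000, 0.563) = 0.563
q /\ ((p -> q) /\ p) = min(0.856, 0.563) = 0.563
q /\ (q /\ ((p -> q) /\ p)) = min(0.856, 0.563) = 0.563
q -> (q /\ (q /\ ((p -> q) /\ p))) = min(1, 1 − 0.856 + 0.563) = min(1, 0.707) = 0.707
~(q -> (q /\ (q /\ ((p -> q) /\ p)))) = 1 − 0.707 = 0.293
r /\ q = min(0.090, 0.856) = 0.090
r /\ (r /\ q) = min(0.090, 0.090) = 0.090
~(r /\ (r /\ q)) = 1 − 0.090 = 0.910
~(q -> (q /\ (q /\ ((p -> q) /\ p)))) /\ ~(r /\ (r /\ q)) = min(0.293, 0.910) = 0.293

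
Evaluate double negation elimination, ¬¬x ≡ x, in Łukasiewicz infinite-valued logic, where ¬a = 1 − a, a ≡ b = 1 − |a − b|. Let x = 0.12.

¬x = 1 − 0.12 = 0.88
¬¬x = 1 − 0.88 = 0.12
¬¬x ≡ x = 1 − |0.12 − 0.12| = 1 − 0.00 = 1.00
(As expected: always 1 in Ł∞ since negation is involutive.)

1.00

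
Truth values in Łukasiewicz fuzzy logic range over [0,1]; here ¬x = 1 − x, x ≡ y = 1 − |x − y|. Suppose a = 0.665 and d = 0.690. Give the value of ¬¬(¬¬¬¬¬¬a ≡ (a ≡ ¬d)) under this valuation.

¬a = 1 − 0.665 = 0.335
¬¬a = 1 − 0.335 = 0.665
¬¬¬a = 1 − 0.665 = 0.335
¬¬¬¬a = 1 − 0.335 = 0.665
¬¬¬¬¬a = 1 − 0.665 = 0.335
¬¬¬¬¬¬a = 1 − 0.335 = 0.665
¬d = 1 − 0.690 = 0.310
a ≡ ¬d = 1 − |0.665 − 0.310| = 1 − 0.355 = 0.645
¬¬¬¬¬¬a ≡ (a ≡ ¬d) = 1 − |0.665 − 0.645| = 1 − 0.020 = 0.980
¬(¬¬¬¬¬¬a ≡ (a ≡ ¬d)) = 1 − 0.980 = 0.020
¬¬(¬¬¬¬¬¬a ≡ (a ≡ ¬d)) = 1 − 0.020 = 0.980

0.980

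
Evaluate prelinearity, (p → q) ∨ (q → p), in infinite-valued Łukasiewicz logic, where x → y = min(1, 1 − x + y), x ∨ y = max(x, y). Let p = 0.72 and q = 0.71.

p → q = min(1, 1 − 0.72 + 0.71) = min(1, 0.99) = 0.99
q → p = min(1, 1 − 0.71 + 0.72) = min(1, 1.01) = 1.00
(p → q) ∨ (q → p) = max(0.99, 1.00) = 1.00
(As expected: a Ł∞-tautology — holds in every MV-chain.)

1.00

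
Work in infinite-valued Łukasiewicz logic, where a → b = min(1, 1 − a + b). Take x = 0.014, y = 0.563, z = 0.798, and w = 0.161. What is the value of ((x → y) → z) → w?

x → y = min(1, 1 − 0.014 + 0.563) = min(1, 1.549) = 1.000
(x → y) → z = min(1, 1 − 1.000 + 0.798) = min(1, 0.798) = 0.798
((x → y) → z) → w = min(1, 1 − 0.798 + 0.161) = min(1, 0.363) = 0.363

0.363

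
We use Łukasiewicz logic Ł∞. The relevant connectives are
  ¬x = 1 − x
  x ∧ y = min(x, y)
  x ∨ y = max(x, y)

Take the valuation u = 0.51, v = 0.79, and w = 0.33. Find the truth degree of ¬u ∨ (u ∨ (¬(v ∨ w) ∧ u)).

0.51

¬u = 1 − 0.51 = 0.49
v ∨ w = max(0.79, 0.33) = 0.79
¬(v ∨ w) = 1 − 0.79 = 0.21
¬(v ∨ w) ∧ u = min(0.21, 0.51) = 0.21
u ∨ (¬(v ∨ w) ∧ u) = max(0.51, 0.21) = 0.51
¬u ∨ (u ∨ (¬(v ∨ w) ∧ u)) = max(0.49, 0.51) = 0.51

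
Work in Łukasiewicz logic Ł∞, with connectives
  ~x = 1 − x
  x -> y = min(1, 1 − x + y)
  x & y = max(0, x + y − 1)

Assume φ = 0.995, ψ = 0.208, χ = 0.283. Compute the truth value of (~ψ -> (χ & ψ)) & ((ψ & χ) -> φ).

0.208

~ψ = 1 − 0.208 = 0.792
χ & ψ = max(0, 0.283 + 0.208 − 1) = max(0, -0.509) = 0.000
~ψ -> (χ & ψ) = min(1, 1 − 0.792 + 0.000) = min(1, 0.208) = 0.208
ψ & χ = max(0, 0.208 + 0.283 − 1) = max(0, -0.509) = 0.000
(ψ & χ) -> φ = min(1, 1 − 0.000 + 0.995) = min(1, 1.995) = 1.000
(~ψ -> (χ & ψ)) & ((ψ & χ) -> φ) = max(0, 0.208 + 1.000 − 1) = max(0, 0.208) = 0.208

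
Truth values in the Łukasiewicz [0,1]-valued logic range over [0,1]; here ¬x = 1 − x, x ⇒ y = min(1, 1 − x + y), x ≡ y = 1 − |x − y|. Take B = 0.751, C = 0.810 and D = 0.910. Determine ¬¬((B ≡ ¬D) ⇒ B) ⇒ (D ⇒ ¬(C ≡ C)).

0.090

¬D = 1 − 0.910 = 0.090
B ≡ ¬D = 1 − |0.751 − 0.090| = 1 − 0.661 = 0.339
(B ≡ ¬D) ⇒ B = min(1, 1 − 0.339 + 0.751) = min(1, 1.412) = 1.000
¬((B ≡ ¬D) ⇒ B) = 1 − 1.000 = 0.000
¬¬((B ≡ ¬D) ⇒ B) = 1 − 0.000 = 1.000
C ≡ C = 1 − |0.810 − 0.810| = 1 − 0.000 = 1.000
¬(C ≡ C) = 1 − 1.000 = 0.000
D ⇒ ¬(C ≡ C) = min(1, 1 − 0.910 + 0.000) = min(1, 0.090) = 0.090
¬¬((B ≡ ¬D) ⇒ B) ⇒ (D ⇒ ¬(C ≡ C)) = min(1, 1 − 1.000 + 0.090) = min(1, 0.090) = 0.090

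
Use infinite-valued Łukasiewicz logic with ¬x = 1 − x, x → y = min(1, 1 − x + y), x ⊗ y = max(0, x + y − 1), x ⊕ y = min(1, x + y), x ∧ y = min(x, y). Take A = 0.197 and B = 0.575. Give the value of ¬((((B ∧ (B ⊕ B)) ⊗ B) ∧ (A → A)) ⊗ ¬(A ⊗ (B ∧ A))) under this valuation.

B ⊕ B = min(1, 0.575 + 0.575) = min(1, 1.150) = 1.000
B ∧ (B ⊕ B) = min(0.575, 1.000) = 0.575
(B ∧ (B ⊕ B)) ⊗ B = max(0, 0.575 + 0.575 − 1) = max(0, 0.150) = 0.150
A → A = min(1, 1 − 0.197 + 0.197) = min(1, 1.000) = 1.000
((B ∧ (B ⊕ B)) ⊗ B) ∧ (A → A) = min(0.150, 1.000) = 0.150
B ∧ A = min(0.575, 0.197) = 0.197
A ⊗ (B ∧ A) = max(0, 0.197 + 0.197 − 1) = max(0, -0.606) = 0.000
¬(A ⊗ (B ∧ A)) = 1 − 0.000 = 1.000
(((B ∧ (B ⊕ B)) ⊗ B) ∧ (A → A)) ⊗ ¬(A ⊗ (B ∧ A)) = max(0, 0.150 + 1.000 − 1) = max(0, 0.150) = 0.150
¬((((B ∧ (B ⊕ B)) ⊗ B) ∧ (A → A)) ⊗ ¬(A ⊗ (B ∧ A))) = 1 − 0.150 = 0.850

0.850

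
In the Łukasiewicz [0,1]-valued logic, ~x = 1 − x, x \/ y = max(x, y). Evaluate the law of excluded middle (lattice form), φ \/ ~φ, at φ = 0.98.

0.98

~φ = 1 − 0.98 = 0.02
φ \/ ~φ = max(0.98, 0.02) = 0.98
(The value 0.98 < 1 shows this instance is not satisfied; not a Ł∞-tautology — its value is max(a, 1−a).)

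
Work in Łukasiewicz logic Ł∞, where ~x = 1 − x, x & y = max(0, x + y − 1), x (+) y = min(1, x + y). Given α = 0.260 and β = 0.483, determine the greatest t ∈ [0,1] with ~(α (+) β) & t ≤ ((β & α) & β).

α (+) β = min(1, 0.260 + 0.483) = min(1, 0.743) = 0.743
~(α (+) β) = 1 − 0.743 = 0.257
So the left factor is ~(α (+) β) = 0.257.
β & α = max(0, 0.483 + 0.260 − 1) = max(0, -0.257) = 0.000
(β & α) & β = max(0, 0.000 + 0.483 − 1) = max(0, -0.517) = 0.000
So the right-hand bound is (β & α) & β = 0.000.
The residuum of the Łukasiewicz t-norm gives the supremum: min(1, 1 − 0.257 + 0.000).
1 − 0.257 + 0.000 = 0.743, so t = min(1, 0.743) = 0.743.
Check: 0.257 & 0.743 = max(0, 0.000) = 0.000 ≤ 0.000.

0.743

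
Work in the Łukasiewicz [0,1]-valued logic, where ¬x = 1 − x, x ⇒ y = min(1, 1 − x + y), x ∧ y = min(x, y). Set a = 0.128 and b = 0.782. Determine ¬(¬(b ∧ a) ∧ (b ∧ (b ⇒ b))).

b ∧ a = min(0.782, 0.128) = 0.128
¬(b ∧ a) = 1 − 0.128 = 0.872
b ⇒ b = min(1, 1 − 0.782 + 0.782) = min(1, 1.000) = 1.000
b ∧ (b ⇒ b) = min(0.782, 1.000) = 0.782
¬(b ∧ a) ∧ (b ∧ (b ⇒ b)) = min(0.872, 0.782) = 0.782
¬(¬(b ∧ a) ∧ (b ∧ (b ⇒ b))) = 1 − 0.782 = 0.218

0.218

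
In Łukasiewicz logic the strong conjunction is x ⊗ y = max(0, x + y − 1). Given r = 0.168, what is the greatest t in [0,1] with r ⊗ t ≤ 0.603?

The residuum of the Łukasiewicz t-norm gives the supremum: min(1, 1 − 0.168 + 0.603).
1 − 0.168 + 0.603 = 1.435, so t = min(1, 1.435) = 1.000.
Check: 0.168 ⊗ 1.000 = max(0, 0.168) = 0.168 ≤ 0.603.

1.000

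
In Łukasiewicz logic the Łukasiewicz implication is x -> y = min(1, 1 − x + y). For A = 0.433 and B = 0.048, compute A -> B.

A -> B = min(1, 1 − 0.433 + 0.048) = min(1, 0.615) = 0.615
For comparison, the Gödel implication (1 if x ≤ y else y) would give 0.048.

0.615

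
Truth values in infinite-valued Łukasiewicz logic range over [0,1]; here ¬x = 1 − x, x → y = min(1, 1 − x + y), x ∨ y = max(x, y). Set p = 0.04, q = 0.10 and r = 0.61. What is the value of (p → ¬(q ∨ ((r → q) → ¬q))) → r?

0.65

r → q = min(1, 1 − 0.61 + 0.10) = min(1, 0.49) = 0.49
¬q = 1 − 0.10 = 0.90
(r → q) → ¬q = min(1, 1 − 0.49 + 0.90) = min(1, 1.41) = 1.00
q ∨ ((r → q) → ¬q) = max(0.10, 1.00) = 1.00
¬(q ∨ ((r → q) → ¬q)) = 1 − 1.00 = 0.00
p → ¬(q ∨ ((r → q) → ¬q)) = min(1, 1 − 0.04 + 0.00) = min(1, 0.96) = 0.96
(p → ¬(q ∨ ((r → q) → ¬q))) → r = min(1, 1 − 0.96 + 0.61) = min(1, 0.65) = 0.65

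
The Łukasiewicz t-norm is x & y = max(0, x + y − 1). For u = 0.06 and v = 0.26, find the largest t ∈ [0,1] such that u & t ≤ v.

1.00

The residuum of the Łukasiewicz t-norm gives the supremum: min(1, 1 − 0.06 + 0.26).
1 − 0.06 + 0.26 = 1.20, so t = min(1, 1.20) = 1.00.
Check: 0.06 & 1.00 = max(0, 0.06) = 0.06 ≤ 0.26.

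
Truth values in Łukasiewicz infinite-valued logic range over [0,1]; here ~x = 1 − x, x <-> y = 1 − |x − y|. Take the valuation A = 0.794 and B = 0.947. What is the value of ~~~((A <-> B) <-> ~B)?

A <-> B = 1 − |0.794 − 0.947| = 1 − 0.153 = 0.847
~B = 1 − 0.947 = 0.053
(A <-> B) <-> ~B = 1 − |0.847 − 0.053| = 1 − 0.794 = 0.206
~((A <-> B) <-> ~B) = 1 − 0.206 = 0.794
~~((A <-> B) <-> ~B) = 1 − 0.794 = 0.206
~~~((A <-> B) <-> ~B) = 1 − 0.206 = 0.794

0.794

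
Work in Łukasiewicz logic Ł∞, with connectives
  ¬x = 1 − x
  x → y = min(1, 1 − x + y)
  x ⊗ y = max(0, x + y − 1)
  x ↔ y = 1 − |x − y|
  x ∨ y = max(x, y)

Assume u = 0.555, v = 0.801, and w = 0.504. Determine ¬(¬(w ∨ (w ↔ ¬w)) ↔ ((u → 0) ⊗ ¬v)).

¬w = 1 − 0.504 = 0.496
w ↔ ¬w = 1 − |0.504 − 0.496| = 1 − 0.008 = 0.992
w ∨ (w ↔ ¬w) = max(0.504, 0.992) = 0.992
¬(w ∨ (w ↔ ¬w)) = 1 − 0.992 = 0.008
u → 0 = min(1, 1 − 0.555 + 0.000) = min(1, 0.445) = 0.445
¬v = 1 − 0.801 = 0.199
(u → 0) ⊗ ¬v = max(0, 0.445 + 0.199 − 1) = max(0, -0.356) = 0.000
¬(w ∨ (w ↔ ¬w)) ↔ ((u → 0) ⊗ ¬v) = 1 − |0.008 − 0.000| = 1 − 0.008 = 0.992
¬(¬(w ∨ (w ↔ ¬w)) ↔ ((u → 0) ⊗ ¬v)) = 1 − 0.992 = 0.008

0.008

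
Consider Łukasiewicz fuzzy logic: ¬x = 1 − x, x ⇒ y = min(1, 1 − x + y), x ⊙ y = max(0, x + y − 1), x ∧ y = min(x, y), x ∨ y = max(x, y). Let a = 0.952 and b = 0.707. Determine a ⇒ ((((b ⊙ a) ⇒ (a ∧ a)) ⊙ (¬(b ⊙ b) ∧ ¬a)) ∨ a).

b ⊙ a = max(0, 0.707 + 0.952 − 1) = max(0, 0.659) = 0.659
a ∧ a = min(0.952, 0.952) = 0.952
(b ⊙ a) ⇒ (a ∧ a) = min(1, 1 − 0.659 + 0.952) = min(1, 1.293) = 1.000
b ⊙ b = max(0, 0.707 + 0.707 − 1) = max(0, 0.414) = 0.414
¬(b ⊙ b) = 1 − 0.414 = 0.586
¬a = 1 − 0.952 = 0.048
¬(b ⊙ b) ∧ ¬a = min(0.586, 0.048) = 0.048
((b ⊙ a) ⇒ (a ∧ a)) ⊙ (¬(b ⊙ b) ∧ ¬a) = max(0, 1.000 + 0.048 − 1) = max(0, 0.048) = 0.048
(((b ⊙ a) ⇒ (a ∧ a)) ⊙ (¬(b ⊙ b) ∧ ¬a)) ∨ a = max(0.048, 0.952) = 0.952
a ⇒ ((((b ⊙ a) ⇒ (a ∧ a)) ⊙ (¬(b ⊙ b) ∧ ¬a)) ∨ a) = min(1, 1 − 0.952 + 0.952) = min(1, 1.000) = 1.000

1.000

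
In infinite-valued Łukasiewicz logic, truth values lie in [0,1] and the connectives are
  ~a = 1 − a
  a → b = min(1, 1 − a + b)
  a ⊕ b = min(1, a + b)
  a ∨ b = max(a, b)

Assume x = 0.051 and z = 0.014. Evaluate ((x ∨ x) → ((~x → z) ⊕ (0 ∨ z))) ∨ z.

1.000

x ∨ x = max(0.051, 0.051) = 0.051
~x = 1 − 0.051 = 0.949
~x → z = min(1, 1 − 0.949 + 0.014) = min(1, 0.065) = 0.065
0 ∨ z = max(0.000, 0.014) = 0.014
(~x → z) ⊕ (0 ∨ z) = min(1, 0.065 + 0.014) = min(1, 0.079) = 0.079
(x ∨ x) → ((~x → z) ⊕ (0 ∨ z)) = min(1, 1 − 0.051 + 0.079) = min(1, 1.028) = 1.000
((x ∨ x) → ((~x → z) ⊕ (0 ∨ z))) ∨ z = max(1.000, 0.014) = 1.000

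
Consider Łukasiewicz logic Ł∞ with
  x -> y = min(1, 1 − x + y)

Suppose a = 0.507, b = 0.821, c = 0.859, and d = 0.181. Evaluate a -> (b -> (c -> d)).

c -> d = min(1, 1 − 0.859 + 0.181) = min(1, 0.322) = 0.322
b -> (c -> d) = min(1, 1 − 0.821 + 0.322) = min(1, 0.501) = 0.501
a -> (b -> (c -> d)) = min(1, 1 − 0.507 + 0.501) = min(1, 0.994) = 0.994

0.994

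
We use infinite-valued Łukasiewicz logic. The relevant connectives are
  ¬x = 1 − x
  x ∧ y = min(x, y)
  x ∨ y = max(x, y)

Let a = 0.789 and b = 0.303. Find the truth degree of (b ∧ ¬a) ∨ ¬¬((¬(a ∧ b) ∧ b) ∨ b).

¬a = 1 − 0.789 = 0.211
b ∧ ¬a = min(0.303, 0.211) = 0.211
a ∧ b = min(0.789, 0.303) = 0.303
¬(a ∧ b) = 1 − 0.303 = 0.697
¬(a ∧ b) ∧ b = min(0.697, 0.303) = 0.303
(¬(a ∧ b) ∧ b) ∨ b = max(0.303, 0.303) = 0.303
¬((¬(a ∧ b) ∧ b) ∨ b) = 1 − 0.303 = 0.697
¬¬((¬(a ∧ b) ∧ b) ∨ b) = 1 − 0.697 = 0.303
(b ∧ ¬a) ∨ ¬¬((¬(a ∧ b) ∧ b) ∨ b) = max(0.211, 0.303) = 0.303

0.303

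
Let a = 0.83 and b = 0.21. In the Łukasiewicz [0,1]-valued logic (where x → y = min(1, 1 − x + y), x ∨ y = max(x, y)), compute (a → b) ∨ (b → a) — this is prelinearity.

1.00

a → b = min(1, 1 − 0.83 + 0.21) = min(1, 0.38) = 0.38
b → a = min(1, 1 − 0.21 + 0.83) = min(1, 1.62) = 1.00
(a → b) ∨ (b → a) = max(0.38, 1.00) = 1.00
(As expected: a Ł∞-tautology — holds in every MV-chain.)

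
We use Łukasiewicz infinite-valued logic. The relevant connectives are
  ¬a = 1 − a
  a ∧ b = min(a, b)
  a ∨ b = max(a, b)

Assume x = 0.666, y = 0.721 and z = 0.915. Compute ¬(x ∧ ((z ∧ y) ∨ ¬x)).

z ∧ y = min(0.915, 0.721) = 0.721
¬x = 1 − 0.666 = 0.334
(z ∧ y) ∨ ¬x = max(0.721, 0.334) = 0.721
x ∧ ((z ∧ y) ∨ ¬x) = min(0.666, 0.721) = 0.666
¬(x ∧ ((z ∧ y) ∨ ¬x)) = 1 − 0.666 = 0.334

0.334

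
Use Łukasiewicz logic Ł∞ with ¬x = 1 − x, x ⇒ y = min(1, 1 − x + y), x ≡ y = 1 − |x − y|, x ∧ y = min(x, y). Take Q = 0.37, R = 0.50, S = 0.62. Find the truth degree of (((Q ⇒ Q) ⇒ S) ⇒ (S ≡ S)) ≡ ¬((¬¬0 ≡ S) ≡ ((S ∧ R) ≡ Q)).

Q ⇒ Q = min(1, 1 − 0.37 + 0.37) = min(1, 1.00) = 1.00
(Q ⇒ Q) ⇒ S = min(1, 1 − 1.00 + 0.62) = min(1, 0.62) = 0.62
S ≡ S = 1 − |0.62 − 0.62| = 1 − 0.00 = 1.00
((Q ⇒ Q) ⇒ S) ⇒ (S ≡ S) = min(1, 1 − 0.62 + 1.00) = min(1, 1.38) = 1.00
¬0 = 1 − 0.00 = 1.00
¬¬0 = 1 − 1.00 = 0.00
¬¬0 ≡ S = 1 − |0.00 − 0.62| = 1 − 0.62 = 0.38
S ∧ R = min(0.62, 0.50) = 0.50
(S ∧ R) ≡ Q = 1 − |0.50 − 0.37| = 1 − 0.13 = 0.87
(¬¬0 ≡ S) ≡ ((S ∧ R) ≡ Q) = 1 − |0.38 − 0.87| = 1 − 0.49 = 0.51
¬((¬¬0 ≡ S) ≡ ((S ∧ R) ≡ Q)) = 1 − 0.51 = 0.49
(((Q ⇒ Q) ⇒ S) ⇒ (S ≡ S)) ≡ ¬((¬¬0 ≡ S) ≡ ((S ∧ R) ≡ Q)) = 1 − |1.00 − 0.49| = 1 − 0.51 = 0.49

0.49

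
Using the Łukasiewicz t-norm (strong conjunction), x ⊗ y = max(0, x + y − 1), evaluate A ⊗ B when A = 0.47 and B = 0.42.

0.00

A ⊗ B = max(0, 0.47 + 0.42 − 1) = max(0, -0.11) = 0.00
For comparison, the Gödel (minimum) t-norm min(x, y) would give 0.42.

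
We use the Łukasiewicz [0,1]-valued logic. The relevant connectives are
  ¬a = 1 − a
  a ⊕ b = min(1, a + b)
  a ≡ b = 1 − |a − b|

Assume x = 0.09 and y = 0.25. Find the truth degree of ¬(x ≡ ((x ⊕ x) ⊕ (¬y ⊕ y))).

0.91

x ⊕ x = min(1, 0.09 + 0.09) = min(1, 0.18) = 0.18
¬y = 1 − 0.25 = 0.75
¬y ⊕ y = min(1, 0.75 + 0.25) = min(1, 1.00) = 1.00
(x ⊕ x) ⊕ (¬y ⊕ y) = min(1, 0.18 + 1.00) = min(1, 1.18) = 1.00
x ≡ ((x ⊕ x) ⊕ (¬y ⊕ y)) = 1 − |0.09 − 1.00| = 1 − 0.91 = 0.09
¬(x ≡ ((x ⊕ x) ⊕ (¬y ⊕ y))) = 1 − 0.09 = 0.91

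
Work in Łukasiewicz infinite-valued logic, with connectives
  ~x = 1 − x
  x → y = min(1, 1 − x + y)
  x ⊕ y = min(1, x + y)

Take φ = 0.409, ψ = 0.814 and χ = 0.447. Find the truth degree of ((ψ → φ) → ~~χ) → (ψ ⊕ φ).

ψ → φ = min(1, 1 − 0.814 + 0.409) = min(1, 0.595) = 0.595
~χ = 1 − 0.447 = 0.553
~~χ = 1 − 0.553 = 0.447
(ψ → φ) → ~~χ = min(1, 1 − 0.595 + 0.447) = min(1, 0.852) = 0.852
ψ ⊕ φ = min(1, 0.814 + 0.409) = min(1, 1.223) = 1.000
((ψ → φ) → ~~χ) → (ψ ⊕ φ) = min(1, 1 − 0.852 + 1.000) = min(1, 1.148) = 1.000

1.000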